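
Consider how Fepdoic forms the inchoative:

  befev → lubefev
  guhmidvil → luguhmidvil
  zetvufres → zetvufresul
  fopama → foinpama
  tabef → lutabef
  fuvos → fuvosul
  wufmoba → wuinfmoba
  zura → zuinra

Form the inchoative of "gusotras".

gusotrasul

"gusotras" ends in -s. The stems ending in -s (zetvufres → zetvufresul, fuvos → fuvosul) add -ul.
So gusotras → gusotrasul.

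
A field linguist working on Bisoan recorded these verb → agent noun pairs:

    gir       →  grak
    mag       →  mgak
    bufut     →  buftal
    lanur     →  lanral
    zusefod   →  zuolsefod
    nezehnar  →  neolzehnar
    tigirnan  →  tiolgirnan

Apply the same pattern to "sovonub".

gir and lanur both end in -r yet inflect differently (grak, lanral), so the final letter is not what conditions the rule; the number of vowels is.
"sovonub" has 3 vowels. The stems with 3 vowels (zusefod → zuolsefod, nezehnar → neolzehnar, tigirnan → tiolgirnan) insert -ol- after the first vowel.
So sovonub → soolvonub.

soolvonub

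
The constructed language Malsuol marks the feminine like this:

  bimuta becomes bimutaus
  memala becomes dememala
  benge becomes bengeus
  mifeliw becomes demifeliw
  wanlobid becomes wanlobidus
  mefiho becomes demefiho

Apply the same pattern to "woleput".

memala and bimuta both end in -a yet inflect differently (dememala, bimutaus), so the final letter is not what conditions the rule; the first letter is.
"woleput" begins with w-. The one such stem in the data (wanlobid → wanlobidus) adds -us, so the same rule applies.
So woleput → woleputus.

woleputus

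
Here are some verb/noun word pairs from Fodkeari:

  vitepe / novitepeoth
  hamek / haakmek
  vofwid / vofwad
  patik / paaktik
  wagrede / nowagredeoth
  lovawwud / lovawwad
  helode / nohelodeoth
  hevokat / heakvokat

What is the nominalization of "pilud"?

vofwid and patik both have last vowel 'i' yet inflect differently (vofwad, paaktik), so the last vowel is not what conditions the rule; the final letter is.
"pilud" ends in -d. The stems ending in -d (lovawwud → lovawwad, vofwid → vofwad) change the last vowel to 'a'.
The other patterns: stems ending in -k or -t insert -ak- after the first vowel; stems ending in -e add no- … -oth around the stem.
So pilud → pilad.

pilad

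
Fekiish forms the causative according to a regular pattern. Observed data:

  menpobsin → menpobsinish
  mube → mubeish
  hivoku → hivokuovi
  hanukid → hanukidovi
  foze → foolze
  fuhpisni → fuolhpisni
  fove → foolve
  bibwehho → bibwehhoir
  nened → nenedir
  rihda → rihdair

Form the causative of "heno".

mube and foze both end in -e yet inflect differently (mubeish, foolze), so the final letter is not what conditions the rule; the first letter is.
"heno" begins with h-. The stems beginning with h- (hivoku → hivokuovi, hanukid → hanukidovi) add -ovi.
The other patterns: stems beginning with m- add -ish; stems beginning with f- insert -ol- after the first vowel; stems beginning with b-, n- or r- add -ir.
So heno → henoovi.

henoovi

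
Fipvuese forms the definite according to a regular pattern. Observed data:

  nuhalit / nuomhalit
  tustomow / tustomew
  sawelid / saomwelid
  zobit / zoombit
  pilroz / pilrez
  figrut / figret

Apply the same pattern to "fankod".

"fankod" has last vowel 'o'. The stems whose last vowel is 'o' (tustomow → tustomew, pilroz → pilrez) change the last vowel to 'e'.
The other pattern: stems whose last vowel is 'i' insert -om- after the first vowel.
So fankod → fanked.

fanked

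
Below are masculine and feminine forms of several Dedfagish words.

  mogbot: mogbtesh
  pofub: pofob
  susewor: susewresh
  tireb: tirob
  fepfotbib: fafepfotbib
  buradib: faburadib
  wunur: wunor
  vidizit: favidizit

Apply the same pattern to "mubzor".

vidizit and mogbot both end in -t yet inflect differently (favidizit, mogbtesh), so the final letter is not what conditions the rule; the last vowel is.
"mubzor" has last vowel 'o'. The stems whose last vowel is 'o' (susewor → susewresh, mogbot → mogbtesh) delete the last vowel and add -esh.
The other patterns: stems whose last vowel is 'i' add the prefix fa-; stems whose last vowel is 'e' or 'u' change the last vowel to 'o'.
So mubzor → mubzresh.

mubzresh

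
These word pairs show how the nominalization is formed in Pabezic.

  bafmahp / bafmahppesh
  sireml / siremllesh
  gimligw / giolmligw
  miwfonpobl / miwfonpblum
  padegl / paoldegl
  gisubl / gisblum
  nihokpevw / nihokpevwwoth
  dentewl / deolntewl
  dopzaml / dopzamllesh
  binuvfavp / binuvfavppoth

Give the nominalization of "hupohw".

hupohwwesh

bafmahp and binuvfavp both end in -p yet inflect differently (bafmahppesh, binuvfavppoth), so the final letter is not what conditions the rule; the second-to-last letter is.
"hupohw" has second-to-last letter 'h'. The one such stem in the data (bafmahp → bafmahppesh) doubles the final consonant and adds -esh (as do dopzaml, sireml), so the same rule applies.
So hupohw → hupohwwesh.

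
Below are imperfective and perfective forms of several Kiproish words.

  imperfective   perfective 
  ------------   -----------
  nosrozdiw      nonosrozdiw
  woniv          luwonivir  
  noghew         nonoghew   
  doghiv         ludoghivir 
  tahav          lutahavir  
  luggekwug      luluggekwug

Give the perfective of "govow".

gogovow

"govow" ends in -w. The stems ending in -w (nosrozdiw → nonosrozdiw, noghew → nonoghew) repeat the first consonant+vowel as a prefix.
The other pattern: stems ending in -v add lu- … -ir around the stem.
So govow → gogovow.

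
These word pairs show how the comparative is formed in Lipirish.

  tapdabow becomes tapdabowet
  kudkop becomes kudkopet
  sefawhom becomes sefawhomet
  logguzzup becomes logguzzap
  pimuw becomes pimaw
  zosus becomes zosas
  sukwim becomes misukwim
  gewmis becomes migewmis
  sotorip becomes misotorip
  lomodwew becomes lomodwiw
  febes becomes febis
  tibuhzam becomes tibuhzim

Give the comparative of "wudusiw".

miwudusiw

kudkop and logguzzup both end in -p yet inflect differently (kudkopet, logguzzap), so the final letter is not what conditions the rule; the last vowel is.
"wudusiw" has last vowel 'i'. The stems whose last vowel is 'i' (sukwim → misukwim, gewmis → migewmis, sotorip → misotorip) add the prefix mi-.
So wudusiw → miwudusiw.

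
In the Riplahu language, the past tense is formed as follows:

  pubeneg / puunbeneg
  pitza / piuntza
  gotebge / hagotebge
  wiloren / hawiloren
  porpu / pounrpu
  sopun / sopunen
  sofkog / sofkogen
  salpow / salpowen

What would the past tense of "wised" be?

sofkog and pubeneg both end in -g yet inflect differently (sofkogen, puunbeneg), so the final letter is not what conditions the rule; the first letter is.
"wised" begins with w-. The one such stem in the data (wiloren → hawiloren) adds the prefix ha-, so the same rule applies.
So wised → hawised.

hawised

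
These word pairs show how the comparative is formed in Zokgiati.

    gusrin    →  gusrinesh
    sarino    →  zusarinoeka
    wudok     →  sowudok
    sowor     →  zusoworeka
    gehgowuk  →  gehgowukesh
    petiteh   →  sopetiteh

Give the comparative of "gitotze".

wudok and gehgowuk both end in -k yet inflect differently (sowudok, gehgowukesh), so the final letter is not what conditions the rule; the first letter is.
"gitotze" begins with g-. The stems beginning with g- (gehgowuk → gehgowukesh, gusrin → gusrinesh) add -esh.
The other patterns: stems beginning with s- add zu- … -eka around the stem; stems beginning with p- or w- add the prefix so-.
So gitotze → gitotzeesh.

gitotzeesh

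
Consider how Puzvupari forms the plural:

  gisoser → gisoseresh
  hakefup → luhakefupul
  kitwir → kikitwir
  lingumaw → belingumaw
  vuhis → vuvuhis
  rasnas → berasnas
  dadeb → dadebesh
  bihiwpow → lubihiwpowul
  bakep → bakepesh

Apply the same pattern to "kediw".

rasnas and vuhis both end in -s yet inflect differently (berasnas, vuvuhis), so the final letter is not what conditions the rule; the last vowel is.
"kediw" has last vowel 'i'. The stems whose last vowel is 'i' (vuhis → vuvuhis, kitwir → kikitwir) repeat the first consonant+vowel as a prefix.
So kediw → kekediw.

kekediw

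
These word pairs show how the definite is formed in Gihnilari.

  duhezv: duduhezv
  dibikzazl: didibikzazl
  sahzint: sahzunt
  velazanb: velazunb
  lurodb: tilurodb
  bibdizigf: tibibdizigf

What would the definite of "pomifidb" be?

velazanb and lurodb both end in -b yet inflect differently (velazunb, tilurodb), so the final letter is not what conditions the rule; the second-to-last letter is.
"pomifidb" has second-to-last letter 'd'. The one such stem in the data (lurodb → tilurodb) adds the prefix ti-, so the same rule applies.
So pomifidb → tipomifidb.

tipomifidb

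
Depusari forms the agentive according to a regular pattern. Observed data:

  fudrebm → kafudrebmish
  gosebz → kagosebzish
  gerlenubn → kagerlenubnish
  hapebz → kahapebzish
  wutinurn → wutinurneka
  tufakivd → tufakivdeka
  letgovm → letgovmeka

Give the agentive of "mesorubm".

gerlenubn and wutinurn both end in -n yet inflect differently (kagerlenubnish, wutinurneka), so the final letter is not what conditions the rule; the second-to-last letter is.
"mesorubm" has second-to-last letter 'b'. The stems whose second-to-last letter is 'b' (fudrebm → kafudrebmish, gosebz → kagosebzish, gerlenubn → kagerlenubnish) add ka- … -ish around the stem.
So mesorubm → kamesorubmish.

kamesorubmish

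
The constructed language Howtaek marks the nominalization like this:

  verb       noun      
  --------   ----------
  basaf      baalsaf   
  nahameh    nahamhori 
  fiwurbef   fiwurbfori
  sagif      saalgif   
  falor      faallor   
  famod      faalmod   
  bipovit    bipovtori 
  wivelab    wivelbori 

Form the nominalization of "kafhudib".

basaf and fiwurbef both end in -f yet inflect differently (baalsaf, fiwurbfori), so the final letter is not what conditions the rule; the number of vowels is.
"kafhudib" has 3 vowels. The stems with 3 vowels (nahameh → nahamhori, fiwurbef → fiwurbfori, bipovit → bipovtori) delete the last vowel and add -ori.
So kafhudib → kafhudbori.

kafhudbori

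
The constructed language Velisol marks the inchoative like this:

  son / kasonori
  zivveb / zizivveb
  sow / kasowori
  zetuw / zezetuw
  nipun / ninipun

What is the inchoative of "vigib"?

vivigib

sow and zetuw both end in -w yet inflect differently (kasowori, zezetuw), so the final letter is not what conditions the rule; the number of vowels is.
"vigib" has 2 vowels. The stems with 2 vowels (zetuw → zezetuw, nipun → ninipun, zivveb → zizivveb) repeat the first consonant+vowel as a prefix.
So vigib → vivigib.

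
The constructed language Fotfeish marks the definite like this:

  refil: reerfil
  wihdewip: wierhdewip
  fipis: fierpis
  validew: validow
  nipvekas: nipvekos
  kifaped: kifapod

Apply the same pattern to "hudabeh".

hudaboh

"hudabeh" has last vowel 'e'. The stems whose last vowel is 'e' (validew → validow, kifaped → kifapod) change the last vowel to 'o'.
So hudabeh → hudaboh.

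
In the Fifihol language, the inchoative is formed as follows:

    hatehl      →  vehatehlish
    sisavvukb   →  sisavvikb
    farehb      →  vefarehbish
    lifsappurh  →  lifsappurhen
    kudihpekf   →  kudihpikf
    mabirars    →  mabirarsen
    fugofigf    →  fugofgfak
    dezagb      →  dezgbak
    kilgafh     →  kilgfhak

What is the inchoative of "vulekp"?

vulikp

"vulekp" has second-to-last letter 'k'. The stems whose second-to-last letter is 'k' (sisavvukb → sisavvikb, kudihpekf → kudihpikf) change the last vowel to 'i'.
The other patterns: stems whose second-to-last letter is 'h' add ve- … -ish around the stem; stems whose second-to-last letter is 'r' add -en; stems whose second-to-last letter is 'f' or 'g' delete the last vowel and add -ak.
So vulekp → vulikp.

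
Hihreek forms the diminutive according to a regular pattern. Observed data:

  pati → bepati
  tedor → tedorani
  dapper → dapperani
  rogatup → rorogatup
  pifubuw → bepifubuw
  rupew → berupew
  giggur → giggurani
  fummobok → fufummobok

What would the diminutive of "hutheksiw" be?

fummobok and tedor both have last vowel 'o' yet inflect differently (fufummobok, tedorani), so the last vowel is not what conditions the rule; the final letter is.
"hutheksiw" ends in -w. The stems ending in -w (rupew → berupew, pifubuw → bepifubuw) add the prefix be-.
The other patterns: stems ending in -k or -p repeat the first consonant+vowel as a prefix; stems ending in -r add -ani.
So hutheksiw → behutheksiw.

behutheksiw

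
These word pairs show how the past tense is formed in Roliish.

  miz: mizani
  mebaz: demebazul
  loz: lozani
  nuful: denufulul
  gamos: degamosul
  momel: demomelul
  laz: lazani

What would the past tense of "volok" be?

devolokul

laz and mebaz both end in -z yet inflect differently (lazani, demebazul), so the final letter is not what conditions the rule; the number of vowels is.
"volok" has 2 vowels. The stems with 2 vowels (momel → demomelul, gamos → degamosul, nuful → denufulul) add de- … -ul around the stem.
So volok → devolokul.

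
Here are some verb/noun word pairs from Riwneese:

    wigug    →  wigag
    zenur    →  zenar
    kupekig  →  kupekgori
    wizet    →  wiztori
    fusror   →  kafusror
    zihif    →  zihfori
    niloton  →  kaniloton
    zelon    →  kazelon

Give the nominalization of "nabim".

fusror and zenur both end in -r yet inflect differently (kafusror, zenar), so the final letter is not what conditions the rule; the last vowel is.
"nabim" has last vowel 'i'. The stems whose last vowel is 'i' (kupekig → kupekgori, zihif → zihfori) delete the last vowel and add -ori.
So nabim → nabmori.

nabmori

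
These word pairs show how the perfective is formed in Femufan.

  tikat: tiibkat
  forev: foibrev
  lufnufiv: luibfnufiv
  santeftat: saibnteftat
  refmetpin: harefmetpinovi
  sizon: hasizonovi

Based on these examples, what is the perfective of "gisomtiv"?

refmetpin and lufnufiv both have last vowel 'i' yet inflect differently (harefmetpinovi, luibfnufiv), so the last vowel is not what conditions the rule; the final letter is.
"gisomtiv" ends in -v. The stems ending in -v (lufnufiv → luibfnufiv, forev → foibrev) insert -ib- after the first vowel.
The other pattern: stems ending in -n add ha- … -ovi around the stem.
So gisomtiv → giibsomtiv.

giibsomtiv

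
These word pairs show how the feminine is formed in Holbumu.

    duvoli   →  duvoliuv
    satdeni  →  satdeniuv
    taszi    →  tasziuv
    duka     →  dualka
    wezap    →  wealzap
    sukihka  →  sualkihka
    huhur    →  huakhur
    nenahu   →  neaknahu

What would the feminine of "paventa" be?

paalventa

duka and duvoli both begin with d- yet inflect differently (dualka, duvoliuv), so the first letter is not what conditions the rule; the final letter is.
"paventa" ends in -a. The stems ending in -a (sukihka → sualkihka, duka → dualka) insert -al- after the first vowel.
The other patterns: stems ending in -i add -uv; stems ending in -r or -u insert -ak- after the first vowel.
So paventa → paalventa.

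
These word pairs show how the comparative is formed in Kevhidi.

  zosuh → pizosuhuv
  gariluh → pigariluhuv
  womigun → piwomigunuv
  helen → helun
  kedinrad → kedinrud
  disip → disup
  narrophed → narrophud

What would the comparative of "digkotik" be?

digkotuk

womigun and helen both end in -n yet inflect differently (piwomigunuv, helun), so the final letter is not what conditions the rule; the last vowel is.
"digkotik" has last vowel 'i'. The one such stem in the data (disip → disup) changes the last vowel to 'u' (as do helen, kedinrad), so the same rule applies.
The other pattern: stems whose last vowel is 'u' add pi- … -uv around the stem.
So digkotik → digkotuk.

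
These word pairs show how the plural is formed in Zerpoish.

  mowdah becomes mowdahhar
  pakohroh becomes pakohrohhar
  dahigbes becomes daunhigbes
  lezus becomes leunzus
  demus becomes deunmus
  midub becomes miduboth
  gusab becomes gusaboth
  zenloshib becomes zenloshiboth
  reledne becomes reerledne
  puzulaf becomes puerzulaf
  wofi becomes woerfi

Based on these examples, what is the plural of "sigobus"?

siungobus

lezus and midub both have last vowel 'u' yet inflect differently (leunzus, miduboth), so the last vowel is not what conditions the rule; the final letter is.
"sigobus" ends in -s. The stems ending in -s (dahigbes → daunhigbes, lezus → leunzus, demus → deunmus) insert -un- after the first vowel.
The other patterns: stems ending in -h double the final consonant and add -ar; stems ending in -b add -oth; stems ending in -e, -f or -i insert -er- after the first vowel.
So sigobus → siungobus.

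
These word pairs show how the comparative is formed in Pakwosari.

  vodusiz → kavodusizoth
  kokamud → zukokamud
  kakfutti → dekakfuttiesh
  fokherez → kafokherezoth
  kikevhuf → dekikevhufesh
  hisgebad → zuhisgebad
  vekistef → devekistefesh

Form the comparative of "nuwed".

zunuwed

kikevhuf and kokamud both have last vowel 'u' yet inflect differently (dekikevhufesh, zukokamud), so the last vowel is not what conditions the rule; the final letter is.
"nuwed" ends in -d. The stems ending in -d (kokamud → zukokamud, hisgebad → zuhisgebad) add the prefix zu-.
The other patterns: stems ending in -f or -i add de- … -esh around the stem; stems ending in -z add ka- … -oth around the stem.
So nuwed → zunuwed.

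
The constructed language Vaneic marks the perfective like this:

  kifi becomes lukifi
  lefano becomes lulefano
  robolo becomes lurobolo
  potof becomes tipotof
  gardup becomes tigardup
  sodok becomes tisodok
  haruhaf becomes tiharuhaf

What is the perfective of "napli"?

lunapli

lefano and potof both have last vowel 'o' yet inflect differently (lulefano, tipotof), so the last vowel is not what conditions the rule; whether the stem ends in a vowel or a consonant is.
"napli" ends in a vowel. The stems ending in a vowel (kifi → lukifi, lefano → lulefano, robolo → lurobolo) add the prefix lu-.
So napli → lunapli.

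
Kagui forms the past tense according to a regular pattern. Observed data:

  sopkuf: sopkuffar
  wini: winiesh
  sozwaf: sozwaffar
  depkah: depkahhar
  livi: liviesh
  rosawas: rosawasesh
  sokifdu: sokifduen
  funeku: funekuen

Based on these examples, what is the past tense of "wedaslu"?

funeku and sopkuf both have last vowel 'u' yet inflect differently (funekuen, sopkuffar), so the last vowel is not what conditions the rule; the final letter is.
"wedaslu" ends in -u. The stems ending in -u (funeku → funekuen, sokifdu → sokifduen) add -en.
The other patterns: stems ending in -i or -s add -esh; stems ending in -f or -h double the final consonant and add -ar.
So wedaslu → wedasluen.

wedasluen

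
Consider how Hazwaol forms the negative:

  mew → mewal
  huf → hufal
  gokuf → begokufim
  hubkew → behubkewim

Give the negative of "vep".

huf and gokuf both end in -f yet inflect differently (hufal, begokufim), so the final letter is not what conditions the rule; the number of vowels is.
"vep" has 1 vowel. The stems with 1 vowel (mew → mewal, huf → hufal) add -al.
So vep → vepal.

vepal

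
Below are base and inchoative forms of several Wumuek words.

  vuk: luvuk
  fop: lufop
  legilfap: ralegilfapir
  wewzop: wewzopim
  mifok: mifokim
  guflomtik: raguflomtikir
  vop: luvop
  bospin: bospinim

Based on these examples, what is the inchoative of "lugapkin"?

ralugapkinir

vop and wewzop both end in -p yet inflect differently (luvop, wewzopim), so the final letter is not what conditions the rule; the number of vowels is.
"lugapkin" has 3 vowels. The stems with 3 vowels (legilfap → ralegilfapir, guflomtik → raguflomtikir) add ra- … -ir around the stem.
So lugapkin → ralugapkinir.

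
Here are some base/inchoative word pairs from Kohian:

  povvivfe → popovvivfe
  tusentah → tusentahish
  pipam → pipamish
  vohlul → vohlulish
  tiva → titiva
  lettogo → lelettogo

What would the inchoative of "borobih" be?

borobihish

"borobih" ends in a consonant. The stems ending in a consonant (tusentah → tusentahish, vohlul → vohlulish, pipam → pipamish) add -ish.
The other pattern: stems ending in a vowel repeat the first consonant+vowel as a prefix.
So borobih → borobihish.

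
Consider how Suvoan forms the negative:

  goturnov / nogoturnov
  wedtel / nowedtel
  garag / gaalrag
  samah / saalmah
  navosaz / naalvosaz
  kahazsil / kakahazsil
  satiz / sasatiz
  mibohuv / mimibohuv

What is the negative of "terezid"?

"terezid" has last vowel 'i'. The stems whose last vowel is 'i' (kahazsil → kakahazsil, satiz → sasatiz) repeat the first consonant+vowel as a prefix.
The other patterns: stems whose last vowel is 'e' or 'o' add the prefix no-; stems whose last vowel is 'a' insert -al- after the first vowel.
So terezid → teterezid.

teterezid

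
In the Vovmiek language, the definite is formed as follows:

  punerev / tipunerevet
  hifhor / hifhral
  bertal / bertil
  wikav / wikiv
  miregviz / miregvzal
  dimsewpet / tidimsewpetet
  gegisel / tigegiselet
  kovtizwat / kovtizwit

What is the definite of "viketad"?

viketid

"viketad" has last vowel 'a'. The stems whose last vowel is 'a' (bertal → bertil, kovtizwat → kovtizwit, wikav → wikiv) change the last vowel to 'i'.
The other patterns: stems whose last vowel is 'e' add ti- … -et around the stem; stems whose last vowel is 'i' or 'o' delete the last vowel and add -al.
So viketad → viketid.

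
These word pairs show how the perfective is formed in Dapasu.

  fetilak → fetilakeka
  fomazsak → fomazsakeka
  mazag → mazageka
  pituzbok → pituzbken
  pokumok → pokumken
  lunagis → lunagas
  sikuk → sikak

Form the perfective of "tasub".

"tasub" has last vowel 'u'. The one such stem in the data (sikuk → sikak) changes the last vowel to 'a' (as does lunagis), so the same rule applies.
So tasub → tasab.

tasab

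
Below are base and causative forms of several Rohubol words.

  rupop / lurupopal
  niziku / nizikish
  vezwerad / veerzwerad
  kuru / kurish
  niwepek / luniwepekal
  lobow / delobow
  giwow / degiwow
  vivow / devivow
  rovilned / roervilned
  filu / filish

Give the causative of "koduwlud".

koerduwlud

vivow and rupop both have last vowel 'o' yet inflect differently (devivow, lurupopal), so the last vowel is not what conditions the rule; the final letter is.
"koduwlud" ends in -d. The stems ending in -d (vezwerad → veerzwerad, rovilned → roervilned) insert -er- after the first vowel.
So koduwlud → koerduwlud.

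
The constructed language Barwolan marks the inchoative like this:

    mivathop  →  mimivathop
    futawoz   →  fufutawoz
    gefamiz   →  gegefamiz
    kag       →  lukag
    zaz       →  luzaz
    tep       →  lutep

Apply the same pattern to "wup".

futawoz and zaz both end in -z yet inflect differently (fufutawoz, luzaz), so the final letter is not what conditions the rule; the number of vowels is.
"wup" has 1 vowel. The stems with 1 vowel (kag → lukag, zaz → luzaz, tep → lutep) add the prefix lu-.
The other pattern: stems with 3 vowels repeat the first consonant+vowel as a prefix.
So wup → luwup.

luwup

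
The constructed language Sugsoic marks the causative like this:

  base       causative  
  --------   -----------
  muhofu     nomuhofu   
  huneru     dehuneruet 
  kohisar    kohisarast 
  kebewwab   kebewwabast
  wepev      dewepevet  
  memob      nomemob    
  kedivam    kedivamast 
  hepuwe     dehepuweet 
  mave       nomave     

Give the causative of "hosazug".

dehosazuget

"hosazug" begins with h-. The stems beginning with h- (huneru → dehuneruet, hepuwe → dehepuweet) add de- … -et around the stem.
The other patterns: stems beginning with m- add the prefix no-; stems beginning with k- add -ast.
So hosazug → dehosazuget.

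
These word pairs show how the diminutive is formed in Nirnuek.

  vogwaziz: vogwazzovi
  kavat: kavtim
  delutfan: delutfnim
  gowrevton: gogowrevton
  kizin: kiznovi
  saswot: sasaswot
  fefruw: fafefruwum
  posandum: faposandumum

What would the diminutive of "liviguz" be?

faliviguzum

"liviguz" has last vowel 'u'. The stems whose last vowel is 'u' (posandum → faposandumum, fefruw → fafefruwum) add fa- … -um around the stem.
So liviguz → faliviguzum.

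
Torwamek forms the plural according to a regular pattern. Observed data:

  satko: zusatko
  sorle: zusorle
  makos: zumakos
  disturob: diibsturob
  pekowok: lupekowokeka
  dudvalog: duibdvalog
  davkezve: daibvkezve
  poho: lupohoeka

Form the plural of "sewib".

poho and satko both end in -o yet inflect differently (lupohoeka, zusatko), so the final letter is not what conditions the rule; the first letter is.
"sewib" begins with s-. The stems beginning with s- (satko → zusatko, sorle → zusorle) add the prefix zu-.
So sewib → zusewib.

zusewib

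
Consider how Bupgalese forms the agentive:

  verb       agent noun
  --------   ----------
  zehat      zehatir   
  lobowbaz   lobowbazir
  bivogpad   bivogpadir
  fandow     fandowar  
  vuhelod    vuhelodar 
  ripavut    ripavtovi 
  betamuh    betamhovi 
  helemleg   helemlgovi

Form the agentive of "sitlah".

bivogpad and vuhelod both end in -d yet inflect differently (bivogpadir, vuhelodar), so the final letter is not what conditions the rule; the last vowel is.
"sitlah" has last vowel 'a'. The stems whose last vowel is 'a' (zehat → zehatir, lobowbaz → lobowbazir, bivogpad → bivogpadir) add -ir.
So sitlah → sitlahir.

sitlahir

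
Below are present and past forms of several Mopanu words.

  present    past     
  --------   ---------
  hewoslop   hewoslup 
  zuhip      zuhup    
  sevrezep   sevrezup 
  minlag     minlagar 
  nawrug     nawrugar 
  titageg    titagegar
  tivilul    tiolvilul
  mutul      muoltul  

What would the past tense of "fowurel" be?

foolwurel

"fowurel" ends in -l. The stems ending in -l (tivilul → tiolvilul, mutul → muoltul) insert -ol- after the first vowel.
The other patterns: stems ending in -p change the last vowel to 'u'; stems ending in -g add -ar.
So fowurel → foolwurel.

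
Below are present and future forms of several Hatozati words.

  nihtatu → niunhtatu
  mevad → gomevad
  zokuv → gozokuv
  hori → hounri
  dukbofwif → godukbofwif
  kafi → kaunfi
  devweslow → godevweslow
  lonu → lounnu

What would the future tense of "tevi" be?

teunvi

nihtatu and zokuv both have last vowel 'u' yet inflect differently (niunhtatu, gozokuv), so the last vowel is not what conditions the rule; whether the stem ends in a vowel or a consonant is.
"tevi" ends in a vowel. The stems ending in a vowel (hori → hounri, nihtatu → niunhtatu, kafi → kaunfi) insert -un- after the first vowel.
So tevi → teunvi.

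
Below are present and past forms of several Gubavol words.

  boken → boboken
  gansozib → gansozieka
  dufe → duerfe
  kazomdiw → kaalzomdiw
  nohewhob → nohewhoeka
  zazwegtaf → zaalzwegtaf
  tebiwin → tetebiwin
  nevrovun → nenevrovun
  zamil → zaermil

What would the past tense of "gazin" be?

zamil and gansozib both have last vowel 'i' yet inflect differently (zaermil, gansozieka), so the last vowel is not what conditions the rule; the final letter is.
"gazin" ends in -n. The stems ending in -n (tebiwin → tetebiwin, boken → boboken, nevrovun → nenevrovun) repeat the first consonant+vowel as a prefix.
So gazin → gagazin.

gagazin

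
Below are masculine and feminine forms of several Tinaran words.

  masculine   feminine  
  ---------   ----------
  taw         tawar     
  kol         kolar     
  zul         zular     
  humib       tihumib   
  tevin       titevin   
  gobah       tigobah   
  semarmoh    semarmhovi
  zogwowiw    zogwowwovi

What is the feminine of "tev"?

gobah and semarmoh both end in -h yet inflect differently (tigobah, semarmhovi), so the final letter is not what conditions the rule; the number of vowels is.
"tev" has 1 vowel. The stems with 1 vowel (taw → tawar, kol → kolar, zul → zular) add -ar.
The other patterns: stems with 2 vowels add the prefix ti-; stems with 3 vowels delete the last vowel and add -ovi.
So tev → tevar.

tevar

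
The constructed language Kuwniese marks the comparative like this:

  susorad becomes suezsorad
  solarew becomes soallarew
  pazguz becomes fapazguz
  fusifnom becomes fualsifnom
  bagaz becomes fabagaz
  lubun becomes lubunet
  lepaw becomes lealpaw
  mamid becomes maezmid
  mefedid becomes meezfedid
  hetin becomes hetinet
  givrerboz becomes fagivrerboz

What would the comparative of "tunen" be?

bagaz and susorad both have last vowel 'a' yet inflect differently (fabagaz, suezsorad), so the last vowel is not what conditions the rule; the final letter is.
"tunen" ends in -n. The stems ending in -n (hetin → hetinet, lubun → lubunet) add -et.
The other patterns: stems ending in -z add the prefix fa-; stems ending in -d insert -ez- after the first vowel; stems ending in -m or -w insert -al- after the first vowel.
So tunen → tunenet.

tunenet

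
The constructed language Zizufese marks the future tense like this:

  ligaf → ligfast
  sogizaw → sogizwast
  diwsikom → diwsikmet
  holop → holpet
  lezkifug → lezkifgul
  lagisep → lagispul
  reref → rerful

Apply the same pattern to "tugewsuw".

tugewswul

holop and lagisep both end in -p yet inflect differently (holpet, lagispul), so the final letter is not what conditions the rule; the last vowel is.
"tugewsuw" has last vowel 'u'. The one such stem in the data (lezkifug → lezkifgul) deletes the last vowel and adds -ul (as do lagisep, reref), so the same rule applies.
So tugewsuw → tugewswul.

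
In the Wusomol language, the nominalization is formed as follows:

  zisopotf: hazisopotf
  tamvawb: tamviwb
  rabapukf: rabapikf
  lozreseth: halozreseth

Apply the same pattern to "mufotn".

zisopotf and rabapukf both end in -f yet inflect differently (hazisopotf, rabapikf), so the final letter is not what conditions the rule; the second-to-last letter is.
"mufotn" has second-to-last letter 't'. The stems whose second-to-last letter is 't' (zisopotf → hazisopotf, lozreseth → halozreseth) add the prefix ha-.
The other pattern: stems whose second-to-last letter is 'k' or 'w' change the last vowel to 'i'.
So mufotn → hamufotn.

hamufotn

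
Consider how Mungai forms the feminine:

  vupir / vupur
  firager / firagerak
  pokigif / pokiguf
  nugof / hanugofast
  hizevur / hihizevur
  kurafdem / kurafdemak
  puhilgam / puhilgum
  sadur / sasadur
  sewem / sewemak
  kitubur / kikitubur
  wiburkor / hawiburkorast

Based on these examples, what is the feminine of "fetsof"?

"fetsof" has last vowel 'o'. The stems whose last vowel is 'o' (wiburkor → hawiburkorast, nugof → hanugofast) add ha- … -ast around the stem.
The other patterns: stems whose last vowel is 'e' add -ak; stems whose last vowel is 'a' or 'i' change the last vowel to 'u'; stems whose last vowel is 'u' repeat the first consonant+vowel as a prefix.
So fetsof → hafetsofast.

hafetsofast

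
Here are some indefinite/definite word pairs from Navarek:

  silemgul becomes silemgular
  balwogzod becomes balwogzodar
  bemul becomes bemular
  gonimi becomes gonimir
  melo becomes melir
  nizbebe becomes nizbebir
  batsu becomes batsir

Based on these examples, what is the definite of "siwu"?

siwir

"siwu" ends in a vowel. The stems ending in a vowel (gonimi → gonimir, melo → melir, nizbebe → nizbebir) drop the final letter and add -ir.
So siwu → siwir.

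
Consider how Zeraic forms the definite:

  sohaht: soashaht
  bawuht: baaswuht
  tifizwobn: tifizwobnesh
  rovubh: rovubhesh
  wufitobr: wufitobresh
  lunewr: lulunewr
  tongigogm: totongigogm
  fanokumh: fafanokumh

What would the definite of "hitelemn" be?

hihitelemn

wufitobr and lunewr both end in -r yet inflect differently (wufitobresh, lulunewr), so the final letter is not what conditions the rule; the second-to-last letter is.
"hitelemn" has second-to-last letter 'm'. The one such stem in the data (fanokumh → fafanokumh) repeats the first consonant+vowel as a prefix (as do lunewr, tongigogm), so the same rule applies.
So hitelemn → hihitelemn.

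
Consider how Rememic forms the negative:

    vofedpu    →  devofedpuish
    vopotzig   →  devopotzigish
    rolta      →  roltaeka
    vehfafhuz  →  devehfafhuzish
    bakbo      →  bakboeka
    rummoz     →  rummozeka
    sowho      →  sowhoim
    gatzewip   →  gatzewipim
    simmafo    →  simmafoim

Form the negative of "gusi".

sowho and bakbo both end in -o yet inflect differently (sowhoim, bakboeka), so the final letter is not what conditions the rule; the first letter is.
"gusi" begins with g-. The one such stem in the data (gatzewip → gatzewipim) adds -im, so the same rule applies.
So gusi → gusiim.

gusiim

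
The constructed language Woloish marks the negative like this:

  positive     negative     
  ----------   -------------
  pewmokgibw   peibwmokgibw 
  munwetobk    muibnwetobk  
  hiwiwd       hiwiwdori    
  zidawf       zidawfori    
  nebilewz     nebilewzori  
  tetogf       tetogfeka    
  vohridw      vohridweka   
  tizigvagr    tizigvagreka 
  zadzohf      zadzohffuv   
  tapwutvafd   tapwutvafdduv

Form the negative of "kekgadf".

zidawf and tetogf both end in -f yet inflect differently (zidawfori, tetogfeka), so the final letter is not what conditions the rule; the second-to-last letter is.
"kekgadf" has second-to-last letter 'd'. The one such stem in the data (vohridw → vohridweka) adds -eka, so the same rule applies.
The other patterns: stems whose second-to-last letter is 'b' insert -ib- after the first vowel; stems whose second-to-last letter is 'w' add -ori; stems whose second-to-last letter is 'f' or 'h' double the final consonant and add -uv.
So kekgadf → kekgadfeka.

kekgadfeka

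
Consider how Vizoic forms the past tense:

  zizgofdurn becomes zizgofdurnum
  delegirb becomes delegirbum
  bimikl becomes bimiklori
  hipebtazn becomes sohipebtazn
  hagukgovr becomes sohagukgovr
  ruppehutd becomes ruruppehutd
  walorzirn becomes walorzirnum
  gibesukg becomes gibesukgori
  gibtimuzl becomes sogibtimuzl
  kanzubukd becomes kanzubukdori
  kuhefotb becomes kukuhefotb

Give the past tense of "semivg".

"semivg" has second-to-last letter 'v'. The one such stem in the data (hagukgovr → sohagukgovr) adds the prefix so-, so the same rule applies.
The other patterns: stems whose second-to-last letter is 't' repeat the first consonant+vowel as a prefix; stems whose second-to-last letter is 'k' add -ori; stems whose second-to-last letter is 'r' add -um.
So semivg → sosemivg.

sosemivg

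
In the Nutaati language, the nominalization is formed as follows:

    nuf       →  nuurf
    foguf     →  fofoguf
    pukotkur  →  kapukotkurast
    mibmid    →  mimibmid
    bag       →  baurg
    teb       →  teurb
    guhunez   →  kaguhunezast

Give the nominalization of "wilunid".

kawilunidast

nuf and foguf both end in -f yet inflect differently (nuurf, fofoguf), so the final letter is not what conditions the rule; the number of vowels is.
"wilunid" has 3 vowels. The stems with 3 vowels (pukotkur → kapukotkurast, guhunez → kaguhunezast) add ka- … -ast around the stem.
The other patterns: stems with 1 vowel insert -ur- after the first vowel; stems with 2 vowels repeat the first consonant+vowel as a prefix.
So wilunid → kawilunidast.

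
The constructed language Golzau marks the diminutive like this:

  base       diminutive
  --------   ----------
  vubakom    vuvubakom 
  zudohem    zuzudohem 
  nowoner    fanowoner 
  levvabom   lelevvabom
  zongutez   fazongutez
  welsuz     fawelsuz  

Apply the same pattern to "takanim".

tatakanim

"takanim" ends in -m. The stems ending in -m (vubakom → vuvubakom, levvabom → lelevvabom, zudohem → zuzudohem) repeat the first consonant+vowel as a prefix.
So takanim → tatakanim.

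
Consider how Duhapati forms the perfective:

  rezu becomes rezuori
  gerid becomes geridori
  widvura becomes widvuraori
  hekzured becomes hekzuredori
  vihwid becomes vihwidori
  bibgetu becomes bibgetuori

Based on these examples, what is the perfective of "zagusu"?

Every pair shown (rezu → rezuori, gerid → geridori, widvura → widvuraori, …) follows the same rule: add -ori.
So zagusu → zagusuori.

zagusuori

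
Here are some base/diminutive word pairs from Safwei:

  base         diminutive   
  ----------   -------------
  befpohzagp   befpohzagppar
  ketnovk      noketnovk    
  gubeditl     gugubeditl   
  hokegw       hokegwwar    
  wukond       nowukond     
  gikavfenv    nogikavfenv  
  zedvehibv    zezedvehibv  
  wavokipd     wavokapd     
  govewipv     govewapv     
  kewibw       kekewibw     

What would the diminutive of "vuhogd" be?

kewibw and hokegw both end in -w yet inflect differently (kekewibw, hokegwwar), so the final letter is not what conditions the rule; the second-to-last letter is.
"vuhogd" has second-to-last letter 'g'. The stems whose second-to-last letter is 'g' (hokegw → hokegwwar, befpohzagp → befpohzagppar) double the final consonant and add -ar.
The other patterns: stems whose second-to-last letter is 'b' or 't' repeat the first consonant+vowel as a prefix; stems whose second-to-last letter is 'p' change the last vowel to 'a'; stems whose second-to-last letter is 'n' or 'v' add the prefix no-.
So vuhogd → vuhogddar.

vuhogddar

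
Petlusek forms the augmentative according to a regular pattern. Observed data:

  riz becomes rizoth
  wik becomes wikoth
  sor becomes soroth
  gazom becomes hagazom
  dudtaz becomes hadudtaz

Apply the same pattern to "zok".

riz and dudtaz both end in -z yet inflect differently (rizoth, hadudtaz), so the final letter is not what conditions the rule; the number of vowels is.
"zok" has 1 vowel. The stems with 1 vowel (riz → rizoth, wik → wikoth, sor → soroth) add -oth.
The other pattern: stems with 2 vowels add the prefix ha-.
So zok → zokoth.

zokoth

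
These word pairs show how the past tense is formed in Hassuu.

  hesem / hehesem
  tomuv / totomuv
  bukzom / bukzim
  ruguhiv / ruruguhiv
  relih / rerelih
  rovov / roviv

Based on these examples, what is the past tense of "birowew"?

bukzom and hesem both end in -m yet inflect differently (bukzim, hehesem), so the final letter is not what conditions the rule; the last vowel is.
"birowew" has last vowel 'e'. The one such stem in the data (hesem → hehesem) repeats the first consonant+vowel as a prefix (as do ruguhiv, tomuv), so the same rule applies.
The other pattern: stems whose last vowel is 'o' change the last vowel to 'i'.
So birowew → bibirowew.

bibirowew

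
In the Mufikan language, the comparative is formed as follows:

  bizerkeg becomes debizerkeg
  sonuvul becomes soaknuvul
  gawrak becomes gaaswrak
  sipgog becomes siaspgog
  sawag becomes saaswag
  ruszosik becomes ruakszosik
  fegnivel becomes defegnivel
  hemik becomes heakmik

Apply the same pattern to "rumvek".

derumvek

sonuvul and fegnivel both end in -l yet inflect differently (soaknuvul, defegnivel), so the final letter is not what conditions the rule; the last vowel is.
"rumvek" has last vowel 'e'. The stems whose last vowel is 'e' (bizerkeg → debizerkeg, fegnivel → defegnivel) add the prefix de-.
The other patterns: stems whose last vowel is 'i' or 'u' insert -ak- after the first vowel; stems whose last vowel is 'a' or 'o' insert -as- after the first vowel.
So rumvek → derumvek.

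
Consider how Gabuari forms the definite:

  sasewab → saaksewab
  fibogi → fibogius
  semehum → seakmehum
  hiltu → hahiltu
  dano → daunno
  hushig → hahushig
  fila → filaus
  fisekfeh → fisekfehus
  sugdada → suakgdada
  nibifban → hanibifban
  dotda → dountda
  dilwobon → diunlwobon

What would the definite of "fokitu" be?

sugdada and fila both end in -a yet inflect differently (suakgdada, filaus), so the final letter is not what conditions the rule; the first letter is.
"fokitu" begins with f-. The stems beginning with f- (fisekfeh → fisekfehus, fila → filaus, fibogi → fibogius) add -us.
So fokitu → fokituus.

fokituus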